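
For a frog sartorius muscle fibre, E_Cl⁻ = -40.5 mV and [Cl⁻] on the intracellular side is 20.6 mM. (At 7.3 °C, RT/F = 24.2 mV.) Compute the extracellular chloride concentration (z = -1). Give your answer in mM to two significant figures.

Nernst: E = (24.2/-1) · ln([out]/[in]), so ln([out]/[in]) = -40.5 × -1 / 24.2 = 1.6736.
[out]/[in] = e^(1.6736) = 5.331.
[out] = 5.331 × 20.6 = 109.8 mM.

110 mM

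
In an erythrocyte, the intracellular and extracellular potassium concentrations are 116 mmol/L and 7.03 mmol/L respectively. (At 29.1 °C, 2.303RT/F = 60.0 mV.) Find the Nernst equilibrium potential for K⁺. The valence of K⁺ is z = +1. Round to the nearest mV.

-73 mV

E = (60.0/z) · log₁₀([K⁺]_out/[K⁺]_in) with z = +1.
= (60.0/1) · log₁₀(7.03/116) = 60.00 · log₁₀(0.0606)
= 60.00 · (-1.2175) = -73.05 mV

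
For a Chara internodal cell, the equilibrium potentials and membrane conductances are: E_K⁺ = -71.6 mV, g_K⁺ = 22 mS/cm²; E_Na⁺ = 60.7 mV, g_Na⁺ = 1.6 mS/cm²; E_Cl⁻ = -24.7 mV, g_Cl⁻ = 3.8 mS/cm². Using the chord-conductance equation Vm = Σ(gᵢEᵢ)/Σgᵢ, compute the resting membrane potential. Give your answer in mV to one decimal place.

-57.4 mV

Σ gᵢEᵢ = 22·(-71.6) + 1.6·(60.7) + 3.8·(-24.7) = -1571.94
Σ gᵢ = 22 + 1.6 + 3.8 = 27.4
Vm = -1571.94 / 27.4 = -57.37 mV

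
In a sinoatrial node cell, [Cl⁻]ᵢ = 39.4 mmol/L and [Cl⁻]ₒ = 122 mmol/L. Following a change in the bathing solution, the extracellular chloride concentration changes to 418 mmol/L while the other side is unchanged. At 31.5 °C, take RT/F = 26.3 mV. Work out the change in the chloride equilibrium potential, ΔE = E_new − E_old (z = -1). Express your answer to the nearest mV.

E_old = (26.3/-1)·ln(122/39.4) = -29.73 mV
E_new = (26.3/-1)·ln(418/39.4) = -62.11 mV
ΔE = -62.11 − (-29.73) = -32.39 mV

-32 mV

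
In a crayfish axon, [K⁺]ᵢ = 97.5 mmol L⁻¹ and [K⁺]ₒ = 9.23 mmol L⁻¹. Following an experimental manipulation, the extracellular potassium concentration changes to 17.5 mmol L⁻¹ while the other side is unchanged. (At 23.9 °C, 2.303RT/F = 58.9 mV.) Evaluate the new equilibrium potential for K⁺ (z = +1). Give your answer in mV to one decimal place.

After the shift: [K⁺]_out = 17.5, [K⁺]_in = 97.5 mmol L⁻¹.
E_new = (58.9/1)·log₁₀(17.5/97.5) = 58.90 · (-0.7460) = -43.94 mV

-43.9 mV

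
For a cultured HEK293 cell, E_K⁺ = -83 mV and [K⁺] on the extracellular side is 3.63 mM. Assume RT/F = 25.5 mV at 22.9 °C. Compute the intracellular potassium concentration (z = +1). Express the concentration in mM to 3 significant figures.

Nernst: E = (25.5/1) · ln([out]/[in]), so ln([out]/[in]) = -83.0 × 1 / 25.5 = -3.2549.
[out]/[in] = e^(-3.2549) = 0.03858.
[in] = 3.63 / 0.03858 = 94.08 mM.

94.1 mM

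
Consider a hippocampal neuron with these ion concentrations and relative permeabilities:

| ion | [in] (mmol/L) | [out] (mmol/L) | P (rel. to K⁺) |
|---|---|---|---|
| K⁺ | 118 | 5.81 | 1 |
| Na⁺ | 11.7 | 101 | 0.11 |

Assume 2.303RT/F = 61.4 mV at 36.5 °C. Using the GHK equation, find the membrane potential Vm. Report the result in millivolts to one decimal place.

Vm = 61.4 · log₁₀[(Σ P·[cation]ₒ + Σ P·[anion]ᵢ) / (Σ P·[cation]ᵢ + Σ P·[anion]ₒ)]
Numerator = 1×5.81 + 0.11×101 = 16.92
Denominator = 1×118 + 0.11×11.7 = 119.3
Vm = 61.4 · log₁₀(0.14184) = 61.4 × (-0.8482) = -52.08 mV

-52.1 mV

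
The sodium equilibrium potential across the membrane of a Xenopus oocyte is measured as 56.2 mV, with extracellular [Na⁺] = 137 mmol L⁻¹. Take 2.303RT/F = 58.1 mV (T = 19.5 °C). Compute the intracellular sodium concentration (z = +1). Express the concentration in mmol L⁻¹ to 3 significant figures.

14.8 mmol L⁻¹

Nernst: E = (58.1/1) · log₁₀([out]/[in]), so log₁₀([out]/[in]) = 56.2 × 1 / 58.1 = 0.9673.
[out]/[in] = 10^(0.9673) = 9.275.
[in] = 137 / 9.275 = 14.77 mmol L⁻¹.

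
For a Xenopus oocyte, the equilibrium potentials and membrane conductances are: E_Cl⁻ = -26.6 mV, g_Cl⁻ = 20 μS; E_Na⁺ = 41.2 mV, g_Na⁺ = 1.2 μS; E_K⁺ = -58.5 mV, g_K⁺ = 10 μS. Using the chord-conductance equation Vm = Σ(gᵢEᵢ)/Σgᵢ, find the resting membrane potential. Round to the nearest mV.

-34 mV

Σ gᵢEᵢ = 20·(-26.6) + 1.2·(41.2) + 10·(-58.5) = -1067.56
Σ gᵢ = 20 + 1.2 + 10 = 31.2
Vm = -1067.56 / 31.2 = -34.22 mV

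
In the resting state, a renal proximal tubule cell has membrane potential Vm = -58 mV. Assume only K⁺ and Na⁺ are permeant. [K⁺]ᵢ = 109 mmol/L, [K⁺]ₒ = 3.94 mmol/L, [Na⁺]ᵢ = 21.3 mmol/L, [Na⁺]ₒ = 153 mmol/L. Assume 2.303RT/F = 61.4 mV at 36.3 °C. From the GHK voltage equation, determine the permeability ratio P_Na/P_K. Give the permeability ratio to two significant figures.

Let α = P_Na/P_K. GHK: Vm = 61.4·log₁₀[(Kₒ + α·Naₒ)/(Kᵢ + α·Naᵢ)].
10^(Vm/61.4) = 10^(-58.0/61.4) = 0.1136
So 0.1136·(Kᵢ + α·Naᵢ) = Kₒ + α·Naₒ → α = (0.1136·109.0 − 3.94) / (153.0 − 0.1136·21.3)
α = (12.38 − 3.94) / (153.0 − 2.42) = 8.442/150.6 = 0.05607

0.056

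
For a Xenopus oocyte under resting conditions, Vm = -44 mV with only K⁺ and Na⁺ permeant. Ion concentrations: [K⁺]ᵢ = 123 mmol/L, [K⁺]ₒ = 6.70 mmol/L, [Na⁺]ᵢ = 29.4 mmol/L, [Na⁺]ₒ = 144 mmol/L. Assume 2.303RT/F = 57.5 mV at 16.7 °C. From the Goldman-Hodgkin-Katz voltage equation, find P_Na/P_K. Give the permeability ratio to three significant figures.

Let α = P_Na/P_K. GHK: Vm = 57.5·log₁₀[(Kₒ + α·Naₒ)/(Kᵢ + α·Naᵢ)].
10^(Vm/57.5) = 10^(-44.0/57.5) = 0.1717
So 0.1717·(Kᵢ + α·Naᵢ) = Kₒ + α·Naₒ → α = (0.1717·123.0 − 6.7) / (144.0 − 0.1717·29.4)
α = (21.12 − 6.7) / (144.0 − 5.048) = 14.42/139 = 0.1038

0.104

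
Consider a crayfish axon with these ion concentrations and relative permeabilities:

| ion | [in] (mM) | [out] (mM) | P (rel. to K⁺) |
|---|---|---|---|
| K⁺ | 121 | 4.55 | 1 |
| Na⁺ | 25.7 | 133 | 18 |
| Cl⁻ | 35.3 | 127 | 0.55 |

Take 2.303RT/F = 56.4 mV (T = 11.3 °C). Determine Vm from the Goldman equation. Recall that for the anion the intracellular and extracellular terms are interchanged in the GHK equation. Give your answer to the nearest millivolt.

32 mV

Vm = 56.4 · log₁₀[(Σ P·[cation]ₒ + Σ P·[anion]ᵢ) / (Σ P·[cation]ᵢ + Σ P·[anion]ₒ)]
Numerator = 1×4.55 + 18×133 + 0.55×35.3 = 2418
Denominator = 1×121 + 18×25.7 + 0.55×127 = 653.4
Vm = 56.4 · log₁₀(3.7003) = 56.4 × (0.5682) = 32.05 mV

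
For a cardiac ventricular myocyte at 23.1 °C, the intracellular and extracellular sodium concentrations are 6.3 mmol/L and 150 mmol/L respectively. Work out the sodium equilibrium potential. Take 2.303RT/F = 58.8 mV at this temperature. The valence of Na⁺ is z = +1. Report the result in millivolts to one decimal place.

81.0 mV

E = (58.8/z) · log₁₀([Na⁺]_out/[Na⁺]_in) with z = +1.
= (58.8/1) · log₁₀(150/6.3) = 58.80 · log₁₀(23.81)
= 58.80 · (1.3768) = 80.95 mV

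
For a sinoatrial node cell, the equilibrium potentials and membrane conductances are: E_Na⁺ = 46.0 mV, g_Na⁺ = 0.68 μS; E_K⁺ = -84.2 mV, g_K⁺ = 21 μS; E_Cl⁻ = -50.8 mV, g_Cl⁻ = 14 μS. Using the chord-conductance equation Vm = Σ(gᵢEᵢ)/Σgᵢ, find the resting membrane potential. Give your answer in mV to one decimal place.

Σ gᵢEᵢ = 0.68·(46.0) + 21·(-84.2) + 14·(-50.8) = -2448.12
Σ gᵢ = 0.68 + 21 + 14 = 35.68
Vm = -2448.12 / 35.68 = -68.61 mV

-68.6 mV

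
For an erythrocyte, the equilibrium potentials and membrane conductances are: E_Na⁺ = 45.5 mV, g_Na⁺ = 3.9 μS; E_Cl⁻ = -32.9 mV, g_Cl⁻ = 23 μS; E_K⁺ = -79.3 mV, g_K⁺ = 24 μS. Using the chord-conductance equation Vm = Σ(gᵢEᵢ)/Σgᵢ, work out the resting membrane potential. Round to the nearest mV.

Σ gᵢEᵢ = 3.9·(45.5) + 23·(-32.9) + 24·(-79.3) = -2482.45
Σ gᵢ = 3.9 + 23 + 24 = 50.9
Vm = -2482.45 / 50.9 = -48.77 mV

-49 mV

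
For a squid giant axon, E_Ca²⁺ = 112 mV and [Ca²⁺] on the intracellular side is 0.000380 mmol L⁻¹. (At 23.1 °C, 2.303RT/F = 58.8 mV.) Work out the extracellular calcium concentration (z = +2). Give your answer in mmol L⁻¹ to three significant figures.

Nernst: E = (58.8/2) · log₁₀([out]/[in]), so log₁₀([out]/[in]) = 112.0 × 2 / 58.8 = 3.8095.
[out]/[in] = 10^(3.8095) = 6449.
[out] = 6449 × 0.000380 = 2.451 mmol L⁻¹.

2.45 mmol L⁻¹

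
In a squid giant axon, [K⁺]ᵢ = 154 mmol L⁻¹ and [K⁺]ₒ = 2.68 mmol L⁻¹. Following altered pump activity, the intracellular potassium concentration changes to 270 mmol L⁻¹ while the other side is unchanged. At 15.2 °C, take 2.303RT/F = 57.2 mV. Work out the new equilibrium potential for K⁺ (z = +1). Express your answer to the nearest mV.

After the shift: [K⁺]_out = 2.68, [K⁺]_in = 270 mmol L⁻¹.
E_new = (57.2/1)·log₁₀(2.68/270) = 57.20 · (-2.0032) = -114.58 mV

-115 mV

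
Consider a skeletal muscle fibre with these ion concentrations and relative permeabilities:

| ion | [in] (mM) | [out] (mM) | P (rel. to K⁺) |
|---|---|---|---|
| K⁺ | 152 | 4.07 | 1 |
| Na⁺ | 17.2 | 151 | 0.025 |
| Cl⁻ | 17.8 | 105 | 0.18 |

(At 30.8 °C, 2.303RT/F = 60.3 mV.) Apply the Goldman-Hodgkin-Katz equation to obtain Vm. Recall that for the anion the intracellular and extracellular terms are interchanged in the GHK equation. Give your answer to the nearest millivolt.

-72 mV

Vm = 60.3 · log₁₀[(Σ P·[cation]ₒ + Σ P·[anion]ᵢ) / (Σ P·[cation]ᵢ + Σ P·[anion]ₒ)]
Numerator = 1×4.07 + 0.025×151 + 0.18×17.8 = 11.05
Denominator = 1×152 + 0.025×17.2 + 0.18×105 = 171.3
Vm = 60.3 · log₁₀(0.06449) = 60.3 × (-1.1905) = -71.79 mV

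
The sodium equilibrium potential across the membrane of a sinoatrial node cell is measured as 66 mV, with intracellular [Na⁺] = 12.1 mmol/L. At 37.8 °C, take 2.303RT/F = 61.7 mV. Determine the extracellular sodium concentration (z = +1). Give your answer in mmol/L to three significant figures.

Nernst: E = (61.7/1) · log₁₀([out]/[in]), so log₁₀([out]/[in]) = 66.0 × 1 / 61.7 = 1.0697.
[out]/[in] = 10^(1.0697) = 11.74.
[out] = 11.74 × 12.1 = 142.1 mmol/L.

142 mmol/L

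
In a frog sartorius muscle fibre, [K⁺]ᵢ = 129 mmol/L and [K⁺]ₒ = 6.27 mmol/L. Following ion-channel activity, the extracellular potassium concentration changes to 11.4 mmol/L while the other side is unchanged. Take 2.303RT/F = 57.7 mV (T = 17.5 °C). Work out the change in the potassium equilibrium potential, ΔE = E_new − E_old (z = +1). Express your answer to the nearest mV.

E_old = (57.7/1)·log₁₀(6.27/129) = -75.78 mV
E_new = (57.7/1)·log₁₀(11.4/129) = -60.80 mV
ΔE = -60.80 − (-75.78) = 14.98 mV

15 mV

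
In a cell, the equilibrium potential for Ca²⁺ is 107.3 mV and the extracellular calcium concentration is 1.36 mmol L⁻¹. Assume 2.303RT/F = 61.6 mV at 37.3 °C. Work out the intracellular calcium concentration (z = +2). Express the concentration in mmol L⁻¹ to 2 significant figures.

0.00045 mmol L⁻¹

Nernst: E = (61.6/2) · log₁₀([out]/[in]), so log₁₀([out]/[in]) = 107.3 × 2 / 61.6 = 3.4838.
[out]/[in] = 10^(3.4838) = 3046.
[in] = 1.36 / 3046 = 0.0004464 mmol L⁻¹.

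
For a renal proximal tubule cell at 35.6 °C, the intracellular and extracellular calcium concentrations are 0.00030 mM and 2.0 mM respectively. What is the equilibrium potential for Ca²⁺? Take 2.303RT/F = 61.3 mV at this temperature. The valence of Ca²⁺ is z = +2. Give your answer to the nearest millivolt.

E = (61.3/z) · log₁₀([Ca²⁺]_out/[Ca²⁺]_in) with z = +2.
= (61.3/2) · log₁₀(2.0/0.00030) = 30.65 · log₁₀(6667)
= 30.65 · (3.8239) = 117.20 mV

117 mV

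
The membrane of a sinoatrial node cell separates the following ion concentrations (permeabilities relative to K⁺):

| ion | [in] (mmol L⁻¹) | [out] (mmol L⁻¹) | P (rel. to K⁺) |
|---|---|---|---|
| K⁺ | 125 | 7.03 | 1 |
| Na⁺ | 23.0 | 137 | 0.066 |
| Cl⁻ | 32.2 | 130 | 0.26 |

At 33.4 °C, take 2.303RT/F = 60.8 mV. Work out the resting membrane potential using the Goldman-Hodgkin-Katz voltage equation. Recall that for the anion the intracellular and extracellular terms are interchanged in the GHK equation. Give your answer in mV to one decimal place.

Vm = 60.8 · log₁₀[(Σ P·[cation]ₒ + Σ P·[anion]ᵢ) / (Σ P·[cation]ᵢ + Σ P·[anion]ₒ)]
Numerator = 1×7.03 + 0.066×137 + 0.26×32.2 = 24.44
Denominator = 1×125 + 0.066×23.0 + 0.26×130 = 160.3
Vm = 60.8 · log₁₀(0.15247) = 60.8 × (-0.8168) = -49.66 mV

-49.7 mV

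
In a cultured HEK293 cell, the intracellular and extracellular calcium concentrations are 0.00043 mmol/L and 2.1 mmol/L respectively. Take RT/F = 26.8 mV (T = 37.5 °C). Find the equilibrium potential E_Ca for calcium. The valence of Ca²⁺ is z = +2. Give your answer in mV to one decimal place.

E = (26.8/z) · ln([Ca²⁺]_out/[Ca²⁺]_in) with z = +2.
= (26.8/2) · ln(2.1/0.00043) = 13.40 · ln(4884)
= 13.40 · (8.4937) = 113.82 mV

113.8 mV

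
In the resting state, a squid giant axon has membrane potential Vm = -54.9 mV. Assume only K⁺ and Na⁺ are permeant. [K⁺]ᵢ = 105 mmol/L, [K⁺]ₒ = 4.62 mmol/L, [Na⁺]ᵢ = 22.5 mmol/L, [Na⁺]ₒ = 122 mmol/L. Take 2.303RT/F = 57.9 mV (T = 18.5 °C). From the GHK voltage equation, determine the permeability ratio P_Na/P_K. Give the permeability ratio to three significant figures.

0.0604

Let α = P_Na/P_K. GHK: Vm = 57.9·log₁₀[(Kₒ + α·Naₒ)/(Kᵢ + α·Naᵢ)].
10^(Vm/57.9) = 10^(-54.9/57.9) = 0.11267
So 0.11267·(Kᵢ + α·Naᵢ) = Kₒ + α·Naₒ → α = (0.11267·105.0 − 4.62) / (122.0 − 0.11267·22.5)
α = (11.83 − 4.62) / (122.0 − 2.535) = 7.21/119.5 = 0.06036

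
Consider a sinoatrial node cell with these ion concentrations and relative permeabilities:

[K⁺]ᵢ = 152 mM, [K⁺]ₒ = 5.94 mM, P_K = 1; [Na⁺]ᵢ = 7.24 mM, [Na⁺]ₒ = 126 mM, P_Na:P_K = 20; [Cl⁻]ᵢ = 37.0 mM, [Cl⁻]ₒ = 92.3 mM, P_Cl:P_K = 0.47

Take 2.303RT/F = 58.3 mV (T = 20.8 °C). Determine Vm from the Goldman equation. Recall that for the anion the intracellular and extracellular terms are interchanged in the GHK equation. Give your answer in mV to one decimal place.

50.9 mV

Vm = 58.3 · log₁₀[(Σ P·[cation]ₒ + Σ P·[anion]ᵢ) / (Σ P·[cation]ᵢ + Σ P·[anion]ₒ)]
Numerator = 1×5.94 + 20×126 + 0.47×37.0 = 2543
Denominator = 1×152 + 20×7.24 + 0.47×92.3 = 340.2
Vm = 58.3 · log₁₀(7.4764) = 58.3 × (0.8737) = 50.94 mV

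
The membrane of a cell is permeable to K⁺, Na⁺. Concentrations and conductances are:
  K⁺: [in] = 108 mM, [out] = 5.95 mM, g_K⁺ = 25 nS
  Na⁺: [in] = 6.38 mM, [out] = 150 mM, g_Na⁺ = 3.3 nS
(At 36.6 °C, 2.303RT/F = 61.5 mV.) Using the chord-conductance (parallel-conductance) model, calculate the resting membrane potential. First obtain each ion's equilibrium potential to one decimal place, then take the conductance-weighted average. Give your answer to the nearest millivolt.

-59 mV

E_K⁺ = (61.5/1)·log₁₀(5.95/108) = -77.4 mV
E_Na⁺ = (61.5/1)·log₁₀(150/6.38) = 84.3 mV
Vm = (Σ gᵢEᵢ)/(Σ gᵢ) = (25·-77.4 + 3.3·84.3) / (25 + 3.3)
= -1656.81 / 28.3 = -58.54 mV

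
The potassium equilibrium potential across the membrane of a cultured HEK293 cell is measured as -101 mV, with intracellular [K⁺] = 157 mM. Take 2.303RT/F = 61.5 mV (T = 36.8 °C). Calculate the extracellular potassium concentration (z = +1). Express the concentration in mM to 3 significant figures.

3.58 mM

Nernst: E = (61.5/1) · log₁₀([out]/[in]), so log₁₀([out]/[in]) = -101.0 × 1 / 61.5 = -1.6423.
[out]/[in] = 10^(-1.6423) = 0.02279.
[out] = 0.02279 × 157 = 3.578 mM.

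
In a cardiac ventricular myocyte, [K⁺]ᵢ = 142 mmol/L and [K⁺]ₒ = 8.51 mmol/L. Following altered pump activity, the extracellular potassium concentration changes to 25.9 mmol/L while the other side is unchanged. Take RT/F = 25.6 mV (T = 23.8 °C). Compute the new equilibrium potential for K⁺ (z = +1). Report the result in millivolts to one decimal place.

After the shift: [K⁺]_out = 25.9, [K⁺]_in = 142 mmol/L.
E_new = (25.6/1)·ln(25.9/142) = 25.60 · (-1.7016) = -43.56 mV

-43.6 mV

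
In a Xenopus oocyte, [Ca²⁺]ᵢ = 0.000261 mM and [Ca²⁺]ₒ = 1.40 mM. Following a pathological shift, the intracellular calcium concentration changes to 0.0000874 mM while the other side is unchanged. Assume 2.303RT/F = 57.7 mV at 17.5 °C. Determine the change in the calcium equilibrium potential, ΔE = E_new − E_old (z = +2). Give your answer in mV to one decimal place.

13.7 mV

E_old = (57.7/2)·log₁₀(1.40/0.000261) = 107.60 mV
E_new = (57.7/2)·log₁₀(1.40/0.0000874) = 121.30 mV
ΔE = 121.30 − (107.60) = 13.71 mV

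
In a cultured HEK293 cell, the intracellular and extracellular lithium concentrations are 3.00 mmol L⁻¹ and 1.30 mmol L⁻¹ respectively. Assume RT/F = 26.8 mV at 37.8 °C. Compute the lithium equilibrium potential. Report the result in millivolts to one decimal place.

E = (26.8/z) · ln([Li⁺]_out/[Li⁺]_in) with z = +1.
= (26.8/1) · ln(1.30/3.00) = 26.80 · ln(0.4333)
= 26.80 · (-0.8362) = -22.41 mV

-22.4 mV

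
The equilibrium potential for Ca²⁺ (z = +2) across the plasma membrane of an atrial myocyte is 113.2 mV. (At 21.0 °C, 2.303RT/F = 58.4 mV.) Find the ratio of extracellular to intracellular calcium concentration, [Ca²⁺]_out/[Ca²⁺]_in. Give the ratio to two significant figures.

7500

log₁₀([out]/[in]) = E·z/(58.4) = 113.2 × 2 / 58.4 = 3.8767
[out]/[in] = 10^(3.8767) = 7529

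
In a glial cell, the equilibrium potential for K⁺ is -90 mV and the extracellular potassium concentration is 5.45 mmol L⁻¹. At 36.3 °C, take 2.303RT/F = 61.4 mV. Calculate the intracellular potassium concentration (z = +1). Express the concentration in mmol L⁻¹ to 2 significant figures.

160 mmol L⁻¹

Nernst: E = (61.4/1) · log₁₀([out]/[in]), so log₁₀([out]/[in]) = -90.0 × 1 / 61.4 = -1.4658.
[out]/[in] = 10^(-1.4658) = 0.03421.
[in] = 5.45 / 0.03421 = 159.3 mmol L⁻¹.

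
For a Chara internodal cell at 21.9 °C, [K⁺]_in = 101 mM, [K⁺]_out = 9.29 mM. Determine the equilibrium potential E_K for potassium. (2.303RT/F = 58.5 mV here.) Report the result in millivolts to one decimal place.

E = (58.5/z) · log₁₀([K⁺]_out/[K⁺]_in) with z = +1.
= (58.5/1) · log₁₀(9.29/101) = 58.50 · log₁₀(0.09198)
= 58.50 · (-1.0363) = -60.62 mV

-60.6 mV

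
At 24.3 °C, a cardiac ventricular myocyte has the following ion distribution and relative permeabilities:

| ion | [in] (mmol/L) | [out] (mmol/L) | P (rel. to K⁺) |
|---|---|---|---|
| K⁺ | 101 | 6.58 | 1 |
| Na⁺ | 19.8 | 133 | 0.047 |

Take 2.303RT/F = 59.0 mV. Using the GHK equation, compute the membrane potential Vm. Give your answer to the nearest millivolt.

-53 mV

Vm = 59.0 · log₁₀[(Σ P·[cation]ₒ + Σ P·[anion]ᵢ) / (Σ P·[cation]ᵢ + Σ P·[anion]ₒ)]
Numerator = 1×6.58 + 0.047×133 = 12.83
Denominator = 1×101 + 0.047×19.8 = 101.9
Vm = 59.0 · log₁₀(0.12588) = 59.0 × (-0.9000) = -53.10 mV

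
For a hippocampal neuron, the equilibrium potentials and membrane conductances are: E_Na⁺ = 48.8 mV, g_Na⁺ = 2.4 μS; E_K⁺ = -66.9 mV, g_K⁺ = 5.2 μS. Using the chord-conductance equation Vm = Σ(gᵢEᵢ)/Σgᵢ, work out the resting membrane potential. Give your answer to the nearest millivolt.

Σ gᵢEᵢ = 2.4·(48.8) + 5.2·(-66.9) = -230.76
Σ gᵢ = 2.4 + 5.2 = 7.6
Vm = -230.76 / 7.6 = -30.36 mV

-30 mV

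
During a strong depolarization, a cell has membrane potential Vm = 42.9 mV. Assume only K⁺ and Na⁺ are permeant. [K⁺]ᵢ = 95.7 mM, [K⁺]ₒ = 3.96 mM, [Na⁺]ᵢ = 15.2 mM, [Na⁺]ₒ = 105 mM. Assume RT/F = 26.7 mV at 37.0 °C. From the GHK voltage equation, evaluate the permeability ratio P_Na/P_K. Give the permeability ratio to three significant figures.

16.2

Let α = P_Na/P_K. GHK: Vm = 26.7·ln[(Kₒ + α·Naₒ)/(Kᵢ + α·Naᵢ)].
e^(Vm/26.7) = e^(42.9/26.7) = 4.9865
So 4.9865·(Kᵢ + α·Naᵢ) = Kₒ + α·Naₒ → α = (4.9865·95.7 − 3.96) / (105.0 − 4.9865·15.2)
α = (477.2 − 3.96) / (105.0 − 75.8) = 473.3/29.2 = 16.2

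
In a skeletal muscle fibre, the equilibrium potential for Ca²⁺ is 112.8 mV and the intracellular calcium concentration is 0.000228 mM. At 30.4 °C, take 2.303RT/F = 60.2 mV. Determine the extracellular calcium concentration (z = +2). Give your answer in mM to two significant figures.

Nernst: E = (60.2/2) · log₁₀([out]/[in]), so log₁₀([out]/[in]) = 112.8 × 2 / 60.2 = 3.7475.
[out]/[in] = 10^(3.7475) = 5591.
[out] = 5591 × 0.000228 = 1.275 mM.

1.3 mM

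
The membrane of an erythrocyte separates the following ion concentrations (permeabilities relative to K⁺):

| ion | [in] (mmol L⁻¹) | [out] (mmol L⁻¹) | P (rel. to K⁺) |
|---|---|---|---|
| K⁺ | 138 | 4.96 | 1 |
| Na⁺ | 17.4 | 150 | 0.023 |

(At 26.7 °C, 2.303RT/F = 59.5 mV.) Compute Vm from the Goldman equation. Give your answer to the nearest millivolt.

Vm = 59.5 · log₁₀[(Σ P·[cation]ₒ + Σ P·[anion]ᵢ) / (Σ P·[cation]ᵢ + Σ P·[anion]ₒ)]
Numerator = 1×4.96 + 0.023×150 = 8.41
Denominator = 1×138 + 0.023×17.4 = 138.4
Vm = 59.5 · log₁₀(0.060766) = 59.5 × (-1.2163) = -72.37 mV

-72 mV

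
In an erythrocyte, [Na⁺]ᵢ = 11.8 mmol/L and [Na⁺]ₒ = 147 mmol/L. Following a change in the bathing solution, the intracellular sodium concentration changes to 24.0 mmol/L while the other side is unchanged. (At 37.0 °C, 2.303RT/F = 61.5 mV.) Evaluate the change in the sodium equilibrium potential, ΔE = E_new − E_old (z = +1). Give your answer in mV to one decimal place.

E_old = (61.5/1)·log₁₀(147/11.8) = 67.37 mV
E_new = (61.5/1)·log₁₀(147/24.0) = 48.41 mV
ΔE = 48.41 − (67.37) = -18.96 mV

-19.0 mV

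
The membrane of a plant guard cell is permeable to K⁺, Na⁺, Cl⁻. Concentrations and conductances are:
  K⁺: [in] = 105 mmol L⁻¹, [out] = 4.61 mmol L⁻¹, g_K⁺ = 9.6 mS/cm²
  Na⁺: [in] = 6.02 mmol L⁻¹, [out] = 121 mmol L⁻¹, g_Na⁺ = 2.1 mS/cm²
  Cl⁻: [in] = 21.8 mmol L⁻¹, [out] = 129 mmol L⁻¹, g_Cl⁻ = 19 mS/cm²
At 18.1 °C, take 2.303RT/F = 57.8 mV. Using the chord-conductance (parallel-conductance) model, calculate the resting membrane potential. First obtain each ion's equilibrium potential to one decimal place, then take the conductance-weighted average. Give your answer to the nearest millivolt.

-47 mV

E_K⁺ = (57.8/1)·log₁₀(4.61/105) = -78.5 mV
E_Na⁺ = (57.8/1)·log₁₀(121/6.02) = 75.3 mV
E_Cl⁻ = (57.8/-1)·log₁₀(129/21.8) = -44.6 mV
Vm = (Σ gᵢEᵢ)/(Σ gᵢ) = (9.6·-78.5 + 2.1·75.3 + 19·-44.6) / (9.6 + 2.1 + 19)
= -1442.87 / 30.7 = -47.00 mV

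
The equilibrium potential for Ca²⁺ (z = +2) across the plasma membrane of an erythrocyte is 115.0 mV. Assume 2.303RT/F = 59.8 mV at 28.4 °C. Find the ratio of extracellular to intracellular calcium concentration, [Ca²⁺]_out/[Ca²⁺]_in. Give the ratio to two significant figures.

log₁₀([out]/[in]) = E·z/(59.8) = 115.0 × 2 / 59.8 = 3.8462
[out]/[in] = 10^(3.8462) = 7017

7000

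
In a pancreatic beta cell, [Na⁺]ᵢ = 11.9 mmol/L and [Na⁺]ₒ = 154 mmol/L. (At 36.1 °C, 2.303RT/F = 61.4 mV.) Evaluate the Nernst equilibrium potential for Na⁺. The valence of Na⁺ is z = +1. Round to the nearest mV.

E = (61.4/z) · log₁₀([Na⁺]_out/[Na⁺]_in) with z = +1.
= (61.4/1) · log₁₀(154/11.9) = 61.40 · log₁₀(12.94)
= 61.40 · (1.1120) = 68.28 mV

68 mV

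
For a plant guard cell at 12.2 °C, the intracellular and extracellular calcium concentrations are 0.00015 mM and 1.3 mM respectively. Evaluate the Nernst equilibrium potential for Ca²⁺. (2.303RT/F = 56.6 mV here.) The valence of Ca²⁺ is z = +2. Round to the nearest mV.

E = (56.6/z) · log₁₀([Ca²⁺]_out/[Ca²⁺]_in) with z = +2.
= (56.6/2) · log₁₀(1.3/0.00015) = 28.30 · log₁₀(8667)
= 28.30 · (3.9379) = 111.44 mV

111 mV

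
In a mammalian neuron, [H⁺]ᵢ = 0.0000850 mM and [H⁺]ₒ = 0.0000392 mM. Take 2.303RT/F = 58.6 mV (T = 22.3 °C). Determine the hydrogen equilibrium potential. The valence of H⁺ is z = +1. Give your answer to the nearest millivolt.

E = (58.6/z) · log₁₀([H⁺]_out/[H⁺]_in) with z = +1.
= (58.6/1) · log₁₀(0.0000392/0.0000850) = 58.60 · log₁₀(0.4612)
= 58.60 · (-0.3361) = -19.70 mV

-20 mV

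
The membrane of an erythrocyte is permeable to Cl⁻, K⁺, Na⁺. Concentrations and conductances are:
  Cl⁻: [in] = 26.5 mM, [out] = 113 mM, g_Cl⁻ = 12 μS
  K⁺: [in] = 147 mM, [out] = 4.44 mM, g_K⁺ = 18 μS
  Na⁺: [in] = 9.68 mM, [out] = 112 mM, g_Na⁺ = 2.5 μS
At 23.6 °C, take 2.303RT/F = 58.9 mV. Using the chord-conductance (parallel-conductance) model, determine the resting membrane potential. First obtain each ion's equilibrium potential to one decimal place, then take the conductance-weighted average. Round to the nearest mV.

-58 mV

E_Cl⁻ = (58.9/-1)·log₁₀(113/26.5) = -37.1 mV
E_K⁺ = (58.9/1)·log₁₀(4.44/147) = -89.5 mV
E_Na⁺ = (58.9/1)·log₁₀(112/9.68) = 62.6 mV
Vm = (Σ gᵢEᵢ)/(Σ gᵢ) = (12·-37.1 + 18·-89.5 + 2.5·62.6) / (12 + 18 + 2.5)
= -1899.70 / 32.5 = -58.45 mV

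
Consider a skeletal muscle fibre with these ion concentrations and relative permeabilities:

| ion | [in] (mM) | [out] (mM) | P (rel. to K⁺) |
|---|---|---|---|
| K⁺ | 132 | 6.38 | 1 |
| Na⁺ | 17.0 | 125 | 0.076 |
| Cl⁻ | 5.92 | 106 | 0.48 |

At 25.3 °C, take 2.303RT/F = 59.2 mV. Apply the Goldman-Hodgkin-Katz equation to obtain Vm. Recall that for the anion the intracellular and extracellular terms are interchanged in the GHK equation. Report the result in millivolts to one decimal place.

Vm = 59.2 · log₁₀[(Σ P·[cation]ₒ + Σ P·[anion]ᵢ) / (Σ P·[cation]ᵢ + Σ P·[anion]ₒ)]
Numerator = 1×6.38 + 0.076×125 + 0.48×5.92 = 18.72
Denominator = 1×132 + 0.076×17.0 + 0.48×106 = 184.2
Vm = 59.2 · log₁₀(0.10165) = 59.2 × (-0.9929) = -58.78 mV

-58.8 mV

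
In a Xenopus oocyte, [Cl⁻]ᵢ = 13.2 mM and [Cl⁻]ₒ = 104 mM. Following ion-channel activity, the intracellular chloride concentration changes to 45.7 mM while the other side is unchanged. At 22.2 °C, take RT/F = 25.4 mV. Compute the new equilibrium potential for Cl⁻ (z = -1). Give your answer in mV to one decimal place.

-20.9 mV

After the shift: [Cl⁻]_out = 104, [Cl⁻]_in = 45.7 mM.
E_new = (25.4/-1)·ln(104/45.7) = -25.40 · (0.8223) = -20.89 mV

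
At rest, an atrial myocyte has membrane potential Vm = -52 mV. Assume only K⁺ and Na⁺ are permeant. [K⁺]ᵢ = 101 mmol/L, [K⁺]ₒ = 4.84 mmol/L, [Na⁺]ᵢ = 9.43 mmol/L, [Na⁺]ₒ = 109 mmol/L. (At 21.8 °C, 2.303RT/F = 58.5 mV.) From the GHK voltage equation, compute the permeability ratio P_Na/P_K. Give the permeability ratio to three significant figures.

0.0761

Let α = P_Na/P_K. GHK: Vm = 58.5·log₁₀[(Kₒ + α·Naₒ)/(Kᵢ + α·Naᵢ)].
10^(Vm/58.5) = 10^(-52.0/58.5) = 0.12915
So 0.12915·(Kᵢ + α·Naᵢ) = Kₒ + α·Naₒ → α = (0.12915·101.0 − 4.84) / (109.0 − 0.12915·9.43)
α = (13.04 − 4.84) / (109.0 − 1.218) = 8.205/107.8 = 0.07612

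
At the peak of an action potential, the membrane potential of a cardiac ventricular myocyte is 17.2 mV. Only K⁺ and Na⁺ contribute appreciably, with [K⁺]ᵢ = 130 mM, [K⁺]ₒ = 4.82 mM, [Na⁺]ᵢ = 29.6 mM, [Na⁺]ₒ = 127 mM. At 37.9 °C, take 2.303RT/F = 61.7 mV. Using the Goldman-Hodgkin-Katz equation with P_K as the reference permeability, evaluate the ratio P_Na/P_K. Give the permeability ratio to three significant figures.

3.42

Let α = P_Na/P_K. GHK: Vm = 61.7·log₁₀[(Kₒ + α·Naₒ)/(Kᵢ + α·Naᵢ)].
10^(Vm/61.7) = 10^(17.2/61.7) = 1.9001
So 1.9001·(Kᵢ + α·Naᵢ) = Kₒ + α·Naₒ → α = (1.9001·130.0 − 4.82) / (127.0 − 1.9001·29.6)
α = (247 − 4.82) / (127.0 − 56.24) = 242.2/70.76 = 3.423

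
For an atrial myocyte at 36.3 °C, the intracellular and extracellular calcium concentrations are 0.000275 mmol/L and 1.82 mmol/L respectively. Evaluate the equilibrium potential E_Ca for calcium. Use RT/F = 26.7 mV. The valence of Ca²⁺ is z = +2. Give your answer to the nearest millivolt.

117 mV

E = (26.7/z) · ln([Ca²⁺]_out/[Ca²⁺]_in) with z = +2.
= (26.7/2) · ln(1.82/0.000275) = 13.35 · ln(6618)
= 13.35 · (8.7976) = 117.45 mV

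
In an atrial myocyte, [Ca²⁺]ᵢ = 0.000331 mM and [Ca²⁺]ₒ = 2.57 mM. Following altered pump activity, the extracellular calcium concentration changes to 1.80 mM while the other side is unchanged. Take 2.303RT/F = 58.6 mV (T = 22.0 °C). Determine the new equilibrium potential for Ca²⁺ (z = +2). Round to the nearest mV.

After the shift: [Ca²⁺]_out = 1.80, [Ca²⁺]_in = 0.000331 mM.
E_new = (58.6/2)·log₁₀(1.80/0.000331) = 29.30 · (3.7354) = 109.45 mV

109 mV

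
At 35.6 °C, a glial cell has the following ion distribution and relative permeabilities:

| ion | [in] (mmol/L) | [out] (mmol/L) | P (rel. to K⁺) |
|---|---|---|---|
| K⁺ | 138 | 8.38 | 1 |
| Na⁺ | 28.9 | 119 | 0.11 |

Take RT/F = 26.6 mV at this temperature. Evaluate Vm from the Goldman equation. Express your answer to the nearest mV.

-50 mV

Vm = 26.6 · ln[(Σ P·[cation]ₒ + Σ P·[anion]ᵢ) / (Σ P·[cation]ᵢ + Σ P·[anion]ₒ)]
Numerator = 1×8.38 + 0.11×119 = 21.47
Denominator = 1×138 + 0.11×28.9 = 141.2
Vm = 26.6 · ln(0.15208) = 26.6 × (-1.8834) = -50.10 mV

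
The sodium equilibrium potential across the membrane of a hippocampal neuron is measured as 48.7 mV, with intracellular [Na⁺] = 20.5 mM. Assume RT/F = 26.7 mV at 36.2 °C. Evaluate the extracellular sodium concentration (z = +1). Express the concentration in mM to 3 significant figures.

127 mM

Nernst: E = (26.7/1) · ln([out]/[in]), so ln([out]/[in]) = 48.7 × 1 / 26.7 = 1.8240.
[out]/[in] = e^(1.8240) = 6.196.
[out] = 6.196 × 20.5 = 127 mM.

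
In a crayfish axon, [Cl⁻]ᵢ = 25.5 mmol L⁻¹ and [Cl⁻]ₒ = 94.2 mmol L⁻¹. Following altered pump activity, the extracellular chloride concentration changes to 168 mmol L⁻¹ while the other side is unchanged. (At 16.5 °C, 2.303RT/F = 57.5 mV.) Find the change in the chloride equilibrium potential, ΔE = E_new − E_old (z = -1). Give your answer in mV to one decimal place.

-14.4 mV

E_old = (57.5/-1)·log₁₀(94.2/25.5) = -32.63 mV
E_new = (57.5/-1)·log₁₀(168/25.5) = -47.08 mV
ΔE = -47.08 − (-32.63) = -14.45 mV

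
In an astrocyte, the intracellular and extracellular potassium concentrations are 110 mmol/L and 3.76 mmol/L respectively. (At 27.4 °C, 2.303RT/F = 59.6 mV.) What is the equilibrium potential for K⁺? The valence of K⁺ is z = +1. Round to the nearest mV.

E = (59.6/z) · log₁₀([K⁺]_out/[K⁺]_in) with z = +1.
= (59.6/1) · log₁₀(3.76/110) = 59.60 · log₁₀(0.03418)
= 59.60 · (-1.4662) = -87.39 mV

-87 mV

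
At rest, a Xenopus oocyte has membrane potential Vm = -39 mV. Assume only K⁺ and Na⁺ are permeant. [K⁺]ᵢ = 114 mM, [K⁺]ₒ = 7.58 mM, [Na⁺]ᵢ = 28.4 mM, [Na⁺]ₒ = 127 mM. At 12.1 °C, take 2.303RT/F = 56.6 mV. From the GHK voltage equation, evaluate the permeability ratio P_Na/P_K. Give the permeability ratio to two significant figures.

0.13

Let α = P_Na/P_K. GHK: Vm = 56.6·log₁₀[(Kₒ + α·Naₒ)/(Kᵢ + α·Naᵢ)].
10^(Vm/56.6) = 10^(-39.0/56.6) = 0.20462
So 0.20462·(Kᵢ + α·Naᵢ) = Kₒ + α·Naₒ → α = (0.20462·114.0 − 7.58) / (127.0 − 0.20462·28.4)
α = (23.33 − 7.58) / (127.0 − 5.811) = 15.75/121.2 = 0.1299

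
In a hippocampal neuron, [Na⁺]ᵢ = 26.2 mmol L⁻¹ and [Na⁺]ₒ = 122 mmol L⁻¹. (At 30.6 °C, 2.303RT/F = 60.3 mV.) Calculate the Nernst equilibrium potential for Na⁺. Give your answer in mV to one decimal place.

E = (60.3/z) · log₁₀([Na⁺]_out/[Na⁺]_in) with z = +1.
= (60.3/1) · log₁₀(122/26.2) = 60.30 · log₁₀(4.656)
= 60.30 · (0.6681) = 40.28 mV

40.3 mV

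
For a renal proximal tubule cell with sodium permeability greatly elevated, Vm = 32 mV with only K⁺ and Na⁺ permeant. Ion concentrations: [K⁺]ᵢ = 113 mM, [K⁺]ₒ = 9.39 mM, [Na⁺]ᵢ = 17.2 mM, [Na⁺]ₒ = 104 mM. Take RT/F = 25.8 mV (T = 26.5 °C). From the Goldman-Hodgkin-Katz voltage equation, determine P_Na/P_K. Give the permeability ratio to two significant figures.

Let α = P_Na/P_K. GHK: Vm = 25.8·ln[(Kₒ + α·Naₒ)/(Kᵢ + α·Naᵢ)].
e^(Vm/25.8) = e^(32.0/25.8) = 3.4567
So 3.4567·(Kᵢ + α·Naᵢ) = Kₒ + α·Naₒ → α = (3.4567·113.0 − 9.39) / (104.0 − 3.4567·17.2)
α = (390.6 − 9.39) / (104.0 − 59.45) = 381.2/44.55 = 8.558

8.6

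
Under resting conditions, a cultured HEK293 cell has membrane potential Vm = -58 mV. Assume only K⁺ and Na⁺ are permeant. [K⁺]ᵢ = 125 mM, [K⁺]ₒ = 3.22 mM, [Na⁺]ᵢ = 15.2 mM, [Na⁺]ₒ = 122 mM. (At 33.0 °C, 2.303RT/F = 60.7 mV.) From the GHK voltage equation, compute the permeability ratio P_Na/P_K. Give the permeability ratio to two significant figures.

Let α = P_Na/P_K. GHK: Vm = 60.7·log₁₀[(Kₒ + α·Naₒ)/(Kᵢ + α·Naᵢ)].
10^(Vm/60.7) = 10^(-58.0/60.7) = 0.11079
So 0.11079·(Kᵢ + α·Naᵢ) = Kₒ + α·Naₒ → α = (0.11079·125.0 − 3.22) / (122.0 − 0.11079·15.2)
α = (13.85 − 3.22) / (122.0 − 1.684) = 10.63/120.3 = 0.08834

0.088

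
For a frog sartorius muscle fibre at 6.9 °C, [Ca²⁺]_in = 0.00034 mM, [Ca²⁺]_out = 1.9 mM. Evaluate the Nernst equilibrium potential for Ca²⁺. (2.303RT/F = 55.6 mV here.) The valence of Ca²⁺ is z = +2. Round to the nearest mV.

E = (55.6/z) · log₁₀([Ca²⁺]_out/[Ca²⁺]_in) with z = +2.
= (55.6/2) · log₁₀(1.9/0.00034) = 27.80 · log₁₀(5588)
= 27.80 · (3.7473) = 104.17 mV

104 mV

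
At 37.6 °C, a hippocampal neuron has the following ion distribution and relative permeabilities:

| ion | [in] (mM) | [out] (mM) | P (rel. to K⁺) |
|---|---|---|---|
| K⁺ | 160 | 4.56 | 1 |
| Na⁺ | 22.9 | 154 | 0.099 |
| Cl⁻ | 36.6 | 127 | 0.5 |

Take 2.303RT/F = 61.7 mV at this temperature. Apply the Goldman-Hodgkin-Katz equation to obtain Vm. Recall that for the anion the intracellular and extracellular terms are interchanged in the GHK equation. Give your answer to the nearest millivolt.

Vm = 61.7 · log₁₀[(Σ P·[cation]ₒ + Σ P·[anion]ᵢ) / (Σ P·[cation]ᵢ + Σ P·[anion]ₒ)]
Numerator = 1×4.56 + 0.099×154 + 0.5×36.6 = 38.11
Denominator = 1×160 + 0.099×22.9 + 0.5×127 = 225.8
Vm = 61.7 · log₁₀(0.16878) = 61.7 × (-0.7727) = -47.67 mV

-48 mV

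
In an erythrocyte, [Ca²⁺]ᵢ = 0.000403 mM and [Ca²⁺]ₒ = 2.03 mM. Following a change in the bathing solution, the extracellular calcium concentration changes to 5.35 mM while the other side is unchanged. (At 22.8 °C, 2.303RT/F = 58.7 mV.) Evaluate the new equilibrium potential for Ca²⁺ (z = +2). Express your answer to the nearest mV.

121 mV

After the shift: [Ca²⁺]_out = 5.35, [Ca²⁺]_in = 0.000403 mM.
E_new = (58.7/2)·log₁₀(5.35/0.000403) = 29.35 · (4.1230) = 121.01 mV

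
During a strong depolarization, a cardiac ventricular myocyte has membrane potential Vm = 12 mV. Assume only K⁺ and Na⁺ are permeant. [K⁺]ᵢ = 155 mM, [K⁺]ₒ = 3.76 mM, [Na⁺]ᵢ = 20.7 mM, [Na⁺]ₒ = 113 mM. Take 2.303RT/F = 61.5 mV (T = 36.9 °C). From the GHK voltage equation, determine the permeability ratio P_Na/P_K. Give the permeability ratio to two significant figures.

Let α = P_Na/P_K. GHK: Vm = 61.5·log₁₀[(Kₒ + α·Naₒ)/(Kᵢ + α·Naᵢ)].
10^(Vm/61.5) = 10^(12.0/61.5) = 1.5672
So 1.5672·(Kᵢ + α·Naᵢ) = Kₒ + α·Naₒ → α = (1.5672·155.0 − 3.76) / (113.0 − 1.5672·20.7)
α = (242.9 − 3.76) / (113.0 − 32.44) = 239.2/80.56 = 2.969

3.0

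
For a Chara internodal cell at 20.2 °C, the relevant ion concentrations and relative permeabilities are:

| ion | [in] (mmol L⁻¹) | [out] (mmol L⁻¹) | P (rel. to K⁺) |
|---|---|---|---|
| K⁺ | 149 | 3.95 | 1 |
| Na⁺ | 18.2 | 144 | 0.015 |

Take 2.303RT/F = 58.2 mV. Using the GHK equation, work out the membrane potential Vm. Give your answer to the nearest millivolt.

Vm = 58.2 · log₁₀[(Σ P·[cation]ₒ + Σ P·[anion]ᵢ) / (Σ P·[cation]ᵢ + Σ P·[anion]ₒ)]
Numerator = 1×3.95 + 0.015×144 = 6.11
Denominator = 1×149 + 0.015×18.2 = 149.3
Vm = 58.2 · log₁₀(0.040932) = 58.2 × (-1.3879) = -80.78 mV

-81 mV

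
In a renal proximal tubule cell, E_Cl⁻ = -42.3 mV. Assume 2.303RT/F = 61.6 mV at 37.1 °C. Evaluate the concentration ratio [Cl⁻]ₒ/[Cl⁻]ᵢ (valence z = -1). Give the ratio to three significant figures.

log₁₀([out]/[in]) = E·z/(61.6) = -42.3 × -1 / 61.6 = 0.6867
[out]/[in] = 10^(0.6867) = 4.861

4.86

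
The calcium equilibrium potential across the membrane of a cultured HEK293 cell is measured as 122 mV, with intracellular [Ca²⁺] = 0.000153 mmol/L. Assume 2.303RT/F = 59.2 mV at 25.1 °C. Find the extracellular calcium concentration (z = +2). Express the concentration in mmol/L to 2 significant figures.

2.0 mmol/L

Nernst: E = (59.2/2) · log₁₀([out]/[in]), so log₁₀([out]/[in]) = 122.0 × 2 / 59.2 = 4.1216.
[out]/[in] = 10^(4.1216) = 1.323e+04.
[out] = 1.323e+04 × 0.000153 = 2.024 mmol/L.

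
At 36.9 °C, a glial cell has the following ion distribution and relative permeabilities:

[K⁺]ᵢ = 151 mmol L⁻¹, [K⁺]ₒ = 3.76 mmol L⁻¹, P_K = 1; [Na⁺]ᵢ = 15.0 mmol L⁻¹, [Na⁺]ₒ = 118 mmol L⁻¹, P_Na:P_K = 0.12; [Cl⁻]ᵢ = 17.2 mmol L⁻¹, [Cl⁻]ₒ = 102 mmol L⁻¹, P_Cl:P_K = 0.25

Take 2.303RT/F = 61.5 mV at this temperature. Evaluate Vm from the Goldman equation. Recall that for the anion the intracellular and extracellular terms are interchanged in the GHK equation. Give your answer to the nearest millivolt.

-56 mV

Vm = 61.5 · log₁₀[(Σ P·[cation]ₒ + Σ P·[anion]ᵢ) / (Σ P·[cation]ᵢ + Σ P·[anion]ₒ)]
Numerator = 1×3.76 + 0.12×118 + 0.25×17.2 = 22.22
Denominator = 1×151 + 0.12×15.0 + 0.25×102 = 178.3
Vm = 61.5 · log₁₀(0.12462) = 61.5 × (-0.9044) = -55.62 mV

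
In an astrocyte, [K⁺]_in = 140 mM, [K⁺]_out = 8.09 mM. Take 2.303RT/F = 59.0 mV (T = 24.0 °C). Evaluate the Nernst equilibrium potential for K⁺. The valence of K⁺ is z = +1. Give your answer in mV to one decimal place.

E = (59.0/z) · log₁₀([K⁺]_out/[K⁺]_in) with z = +1.
= (59.0/1) · log₁₀(8.09/140) = 59.00 · log₁₀(0.05779)
= 59.00 · (-1.2382) = -73.05 mV

-73.1 mV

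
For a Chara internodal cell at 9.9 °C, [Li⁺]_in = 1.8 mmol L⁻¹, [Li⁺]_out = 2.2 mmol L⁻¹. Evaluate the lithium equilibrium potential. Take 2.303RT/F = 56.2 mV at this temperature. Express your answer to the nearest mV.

E = (56.2/z) · log₁₀([Li⁺]_out/[Li⁺]_in) with z = +1.
= (56.2/1) · log₁₀(2.2/1.8) = 56.20 · log₁₀(1.222)
= 56.20 · (0.0872) = 4.90 mV

5 mV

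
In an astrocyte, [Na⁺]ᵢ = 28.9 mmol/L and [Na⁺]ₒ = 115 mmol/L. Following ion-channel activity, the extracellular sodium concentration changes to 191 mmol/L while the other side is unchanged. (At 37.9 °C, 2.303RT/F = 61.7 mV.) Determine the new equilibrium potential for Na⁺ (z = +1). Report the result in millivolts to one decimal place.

After the shift: [Na⁺]_out = 191, [Na⁺]_in = 28.9 mmol/L.
E_new = (61.7/1)·log₁₀(191/28.9) = 61.70 · (0.8201) = 50.60 mV

50.6 mV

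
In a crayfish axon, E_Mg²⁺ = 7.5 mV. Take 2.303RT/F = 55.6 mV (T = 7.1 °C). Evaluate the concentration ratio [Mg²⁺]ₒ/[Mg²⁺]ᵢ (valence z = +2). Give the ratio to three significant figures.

1.86

log₁₀([out]/[in]) = E·z/(55.6) = 7.5 × 2 / 55.6 = 0.2698
[out]/[in] = 10^(0.2698) = 1.861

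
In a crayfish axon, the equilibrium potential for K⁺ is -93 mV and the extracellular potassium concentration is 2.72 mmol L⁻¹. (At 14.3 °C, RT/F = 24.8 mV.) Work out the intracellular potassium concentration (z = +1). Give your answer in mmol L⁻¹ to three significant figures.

116 mmol L⁻¹

Nernst: E = (24.8/1) · ln([out]/[in]), so ln([out]/[in]) = -93.0 × 1 / 24.8 = -3.7500.
[out]/[in] = e^(-3.7500) = 0.02352.
[in] = 2.72 / 0.02352 = 115.7 mmol L⁻¹.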